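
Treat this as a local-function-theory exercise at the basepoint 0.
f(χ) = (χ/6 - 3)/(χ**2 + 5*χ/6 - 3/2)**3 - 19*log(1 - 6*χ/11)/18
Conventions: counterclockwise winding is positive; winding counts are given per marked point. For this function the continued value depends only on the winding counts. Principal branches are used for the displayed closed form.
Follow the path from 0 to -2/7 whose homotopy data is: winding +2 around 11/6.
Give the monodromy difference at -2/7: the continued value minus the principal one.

The rational part is single-valued and drops out of the difference; each branch term changes only by its own monodromy.
(-19/18)*log(1 - χ/(11/6)): each positive loop around 11/6 adds 2*pi*i to the log, so winding +2 contributes (-19/18)*(2)*2*pi*i = -(38/9)*pi*i.
Summing the contributions at χ = -2/7 gives -(38/9)*pi*i.

Continued minus principal equals -(38/9)*pi*i.


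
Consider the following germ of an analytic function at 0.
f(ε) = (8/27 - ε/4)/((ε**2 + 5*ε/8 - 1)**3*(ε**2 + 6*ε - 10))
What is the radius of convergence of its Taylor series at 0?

The radius of convergence is -5/16 + (1/16)*sqrt(281).

Denominator factor (ε**2 + 5*ε/8 - 1)^3: discriminant 281/64, real irrational roots -5/16 + (1/16)*sqrt(281) and -5/16 - (1/16)*sqrt(281); poles of order 3, moduli -5/16 + (1/16)*sqrt(281) and 5/16 + (1/16)*sqrt(281).
Denominator factor (ε**2 + 6*ε - 10): discriminant 76, real irrational roots -3 + sqrt(19) and -3 - sqrt(19); poles of order 1, moduli -3 + sqrt(19) and 3 + sqrt(19).
The radius of convergence is the smallest modulus among the singular points: -5/16 + (1/16)*sqrt(281).


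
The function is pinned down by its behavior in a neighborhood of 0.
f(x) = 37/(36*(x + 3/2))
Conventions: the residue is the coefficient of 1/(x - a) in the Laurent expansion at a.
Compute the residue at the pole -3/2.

At the order-1 pole -3/2 set g(x) = (x - (-3/2))*f(x) = 37/36.
Simple pole: residue = g(a) at a = -3/2, which is 37/36.

The residue is 37/36.


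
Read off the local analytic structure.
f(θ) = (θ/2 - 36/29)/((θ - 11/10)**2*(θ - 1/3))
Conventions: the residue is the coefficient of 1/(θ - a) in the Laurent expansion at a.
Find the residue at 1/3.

At the order-1 pole 1/3 set g(θ) = (θ - (1/3))*f(θ) = (θ/2 - 36/29)/(θ - 11/10)**2.
Simple pole: residue = g(a) at a = 1/3, which is -28050/15341.

The residue is -28050/15341.


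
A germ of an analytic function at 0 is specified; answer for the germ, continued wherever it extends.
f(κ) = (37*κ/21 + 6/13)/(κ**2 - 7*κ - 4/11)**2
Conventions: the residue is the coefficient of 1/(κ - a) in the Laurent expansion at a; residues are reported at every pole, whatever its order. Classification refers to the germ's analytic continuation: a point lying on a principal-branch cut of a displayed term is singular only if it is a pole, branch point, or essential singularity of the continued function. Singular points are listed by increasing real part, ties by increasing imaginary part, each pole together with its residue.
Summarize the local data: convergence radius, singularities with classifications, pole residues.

Radius of convergence at 0: -7/2 + (1/22)*sqrt(6105).
At 7/2 - (1/22)*sqrt(6105): a pole of order 2; residue (5687/12012975)*sqrt(6105).
At 7/2 + (1/22)*sqrt(6105): a pole of order 2; residue -(5687/12012975)*sqrt(6105).

Denominator factor (κ**2 - 7*κ - 4/11)^2: discriminant 555/11, real irrational roots 7/2 + (1/22)*sqrt(6105) and 7/2 - (1/22)*sqrt(6105); poles of order 2, moduli 7/2 + (1/22)*sqrt(6105) and -7/2 + (1/22)*sqrt(6105).
The radius of convergence is the smallest modulus among the singular points: -7/2 + (1/22)*sqrt(6105).
The factor κ**2 - 7*κ - 4/11 splits as (κ - a)(κ - a') with a = 7/2 - (1/22)*sqrt(6105), a' = 7/2 + (1/22)*sqrt(6105). At the order-2 pole a set g(κ) = (κ - a)^2*f(κ) = [37*κ/21 + 6/13] / (κ - a')^2.
Order-2 pole: residue = g'(a); g'(7/2 - (1/22)*sqrt(6105)) = (5687/12012975)*sqrt(6105), so the residue is (5687/12012975)*sqrt(6105).
The factor κ**2 - 7*κ - 4/11 splits as (κ - a)(κ - a') with a = 7/2 + (1/22)*sqrt(6105), a' = 7/2 - (1/22)*sqrt(6105). At the order-2 pole a set g(κ) = (κ - a)^2*f(κ) = [37*κ/21 + 6/13] / (κ - a')^2.
Order-2 pole: residue = g'(a); g'(7/2 + (1/22)*sqrt(6105)) = -(5687/12012975)*sqrt(6105), so the residue is -(5687/12012975)*sqrt(6105).
List the singular points by increasing real part (a conjugate pair: the negative imaginary part first).


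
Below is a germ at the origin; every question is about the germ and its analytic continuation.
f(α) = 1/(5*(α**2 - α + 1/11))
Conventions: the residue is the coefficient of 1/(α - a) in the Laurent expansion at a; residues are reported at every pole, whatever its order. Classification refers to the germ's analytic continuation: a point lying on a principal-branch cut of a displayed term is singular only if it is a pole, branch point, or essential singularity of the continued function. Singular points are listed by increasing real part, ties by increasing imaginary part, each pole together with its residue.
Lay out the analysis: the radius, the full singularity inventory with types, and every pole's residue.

Radius of convergence at 0: 1/2 - (1/22)*sqrt(77).
At 1/2 - (1/22)*sqrt(77): a pole of order 1; residue -(1/35)*sqrt(77).
At 1/2 + (1/22)*sqrt(77): a pole of order 1; residue (1/35)*sqrt(77).

Denominator factor (α**2 - α + 1/11): discriminant 7/11, real irrational roots 1/2 + (1/22)*sqrt(77) and 1/2 - (1/22)*sqrt(77); poles of order 1, moduli 1/2 + (1/22)*sqrt(77) and 1/2 - (1/22)*sqrt(77).
The radius of convergence is the smallest modulus among the singular points: 1/2 - (1/22)*sqrt(77).
The factor α**2 - α + 1/11 splits as (α - a)(α - a') with a = 1/2 - (1/22)*sqrt(77), a' = 1/2 + (1/22)*sqrt(77). At the order-1 pole a set g(α) = (α - a)*f(α) = [1/5] / (α - a').
Simple pole: residue = g(a) at a = 1/2 - (1/22)*sqrt(77), which is -(1/35)*sqrt(77).
The factor α**2 - α + 1/11 splits as (α - a)(α - a') with a = 1/2 + (1/22)*sqrt(77), a' = 1/2 - (1/22)*sqrt(77). At the order-1 pole a set g(α) = (α - a)*f(α) = [1/5] / (α - a').
Simple pole: residue = g(a) at a = 1/2 + (1/22)*sqrt(77), which is (1/35)*sqrt(77).
List the singular points by increasing real part (a conjugate pair: the negative imaginary part first).


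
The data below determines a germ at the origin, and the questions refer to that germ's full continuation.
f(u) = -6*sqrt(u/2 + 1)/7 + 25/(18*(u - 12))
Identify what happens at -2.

The term (-6/7)*sqrt(1 - u/(-2)) has argument 1 - -2/(-2) = 0 at -2: a square-root (algebraic, two-sheeted) branch point; the remaining terms are analytic or single-valued there.

The point is an algebraic (square-root) branch point.


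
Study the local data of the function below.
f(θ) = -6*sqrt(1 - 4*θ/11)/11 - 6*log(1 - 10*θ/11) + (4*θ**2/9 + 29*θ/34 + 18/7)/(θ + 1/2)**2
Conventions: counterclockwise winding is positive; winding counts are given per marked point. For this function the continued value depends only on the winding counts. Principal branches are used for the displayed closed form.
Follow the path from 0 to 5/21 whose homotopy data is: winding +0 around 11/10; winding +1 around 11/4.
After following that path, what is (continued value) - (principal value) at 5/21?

Continued minus principal equals (4/847)*sqrt(48741).

The rational part is single-valued and drops out of the difference; each branch term changes only by its own monodromy.
(-6)*log(1 - θ/(11/10)): winding 0 around 11/10, so this term returns to its principal value, contribution 0.
(-6/11)*sqrt(1 - θ/(11/4)): winding +1 is odd, the square root flips sign, contributing -2*(-6/11)*sqrt(1 - (5/21)/(11/4)) = -2*(-6/11)*sqrt(211/231) = (4/847)*sqrt(48741).
Summing the contributions at θ = 5/21 gives (4/847)*sqrt(48741).


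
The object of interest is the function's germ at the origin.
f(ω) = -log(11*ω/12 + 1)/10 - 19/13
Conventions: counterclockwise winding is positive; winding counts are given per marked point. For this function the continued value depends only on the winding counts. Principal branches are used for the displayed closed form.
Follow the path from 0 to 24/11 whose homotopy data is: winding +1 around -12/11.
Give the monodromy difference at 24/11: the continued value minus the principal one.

Continued minus principal equals -(1/5)*pi*i.

The rational part is single-valued and drops out of the difference; each branch term changes only by its own monodromy.
(-1/10)*log(1 - ω/(-12/11)): each positive loop around -12/11 adds 2*pi*i to the log, so winding +1 contributes (-1/10)*(1)*2*pi*i = -(1/5)*pi*i.
Summing the contributions at ω = 24/11 gives -(1/5)*pi*i.


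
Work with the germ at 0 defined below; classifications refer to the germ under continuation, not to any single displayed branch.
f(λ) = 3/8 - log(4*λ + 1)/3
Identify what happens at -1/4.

The term (-1/3)*log(1 - λ/(-1/4)) has argument 1 - -1/4/(-1/4) = 0 at -1/4: a logarithmic (infinitely-sheeted) branch point; the remaining terms are analytic or single-valued there.

The point is a logarithmic branch point.


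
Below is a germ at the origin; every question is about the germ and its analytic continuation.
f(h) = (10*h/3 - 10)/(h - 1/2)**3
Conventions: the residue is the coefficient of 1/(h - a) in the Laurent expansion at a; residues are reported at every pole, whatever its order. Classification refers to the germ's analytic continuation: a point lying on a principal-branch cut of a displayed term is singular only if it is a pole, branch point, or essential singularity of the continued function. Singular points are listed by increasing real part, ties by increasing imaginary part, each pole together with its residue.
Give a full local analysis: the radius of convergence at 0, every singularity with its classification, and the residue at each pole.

Denominator factor (h - 1/2)^3: pole of order 3 at 1/2, modulus 1/2.
The radius of convergence is the smallest modulus among the singular points: 1/2.
At the order-3 pole 1/2 set g(h) = (h - (1/2))^3*f(h) = 10*h/3 - 10.
Order-3 pole: residue = g''(a)/2; g''(1/2) = 0, so the residue is 0.

Radius of convergence at 0: 1/2.
At 1/2: a pole of order 3; residue 0.


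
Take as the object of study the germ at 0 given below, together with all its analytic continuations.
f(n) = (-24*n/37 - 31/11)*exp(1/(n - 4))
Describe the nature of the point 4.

The exponent 1/(n - (4)) has a pole at 4, so exp(1/(n - (4))) takes every nonzero value near it: an essential singularity (not a pole of any order).

The point is an essential singularity.


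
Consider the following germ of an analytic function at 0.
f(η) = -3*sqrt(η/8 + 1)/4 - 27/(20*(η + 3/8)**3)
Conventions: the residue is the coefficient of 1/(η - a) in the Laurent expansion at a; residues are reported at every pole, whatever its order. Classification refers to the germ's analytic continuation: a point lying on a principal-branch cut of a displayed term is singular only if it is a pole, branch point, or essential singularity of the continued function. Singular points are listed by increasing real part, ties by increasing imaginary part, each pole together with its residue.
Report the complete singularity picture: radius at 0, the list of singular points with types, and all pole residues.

Denominator factor (η + 3/8)^3: pole of order 3 at -3/8, modulus 3/8.
Branch term (-3/4)*sqrt(1 - η/(-8)): its argument vanishes at η = -8, a square-root branch point, modulus 8.
The radius of convergence is the smallest modulus among the singular points: 3/8.
The branch term is analytic at -3/8 and contributes nothing to the residue; only the rational part matters.
At the order-3 pole -3/8 set g(η) = (η - (-3/8))^3*(rational part) = -27/20.
Order-3 pole: residue = g''(a)/2; g''(-3/8) = 0, so the residue is 0.
List the singular points by increasing real part (a conjugate pair: the negative imaginary part first).

Radius of convergence at 0: 3/8.
At -8: an algebraic (square-root) branch point.
At -3/8: a pole of order 3; residue 0.


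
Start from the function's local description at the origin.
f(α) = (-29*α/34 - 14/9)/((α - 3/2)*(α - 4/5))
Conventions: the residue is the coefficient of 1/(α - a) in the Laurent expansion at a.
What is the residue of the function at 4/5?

At the order-1 pole 4/5 set g(α) = (α - (4/5))*f(α) = (-29*α/34 - 14/9)/(α - 3/2).
Simple pole: residue = g(a) at a = 4/5, which is 3424/1071.

The residue is 3424/1071.


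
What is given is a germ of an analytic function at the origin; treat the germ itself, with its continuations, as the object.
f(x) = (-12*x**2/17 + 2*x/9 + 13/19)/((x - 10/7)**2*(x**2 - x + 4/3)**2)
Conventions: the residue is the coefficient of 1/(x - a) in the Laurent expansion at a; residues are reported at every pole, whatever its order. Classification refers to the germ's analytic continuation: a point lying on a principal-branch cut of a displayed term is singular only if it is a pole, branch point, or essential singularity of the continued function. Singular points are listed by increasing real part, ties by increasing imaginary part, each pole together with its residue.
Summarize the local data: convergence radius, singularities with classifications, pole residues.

Radius of convergence at 0: (2/3)*sqrt(3).
At (1/2) - ((1/6)*sqrt(39))*i: a pole of order 2; residue (73450363/581242376) + ((251087613/7556150888)*sqrt(39))*i.
At (1/2) + ((1/6)*sqrt(39))*i: a pole of order 2; residue (73450363/581242376) - ((251087613/7556150888)*sqrt(39))*i.
At 10/7: a pole of order 2; residue -73450363/290621188.

Denominator factor (x**2 - x + 4/3)^2: discriminant -13/3, complex-conjugate roots (1/2) + ((1/6)*sqrt(39))*i and (1/2) - ((1/6)*sqrt(39))*i; poles of order 2, moduli (2/3)*sqrt(3) and (2/3)*sqrt(3).
Denominator factor (x - 10/7)^2: pole of order 2 at 10/7, modulus 10/7.
The radius of convergence is the smallest modulus among the singular points: (2/3)*sqrt(3).
The factor x**2 - x + 4/3 splits as (x - a)(x - a') with a = (1/2) - ((1/6)*sqrt(39))*i, a' = (1/2) + ((1/6)*sqrt(39))*i. At the order-2 pole a set g(x) = (x - a)^2*f(x) = [(-12*x**2/17 + 2*x/9 + 13/19)/(x - 10/7)**2] / (x - a')^2.
Order-2 pole: residue = g'(a); g'((1/2) - ((1/6)*sqrt(39))*i) = (73450363/581242376) + ((251087613/7556150888)*sqrt(39))*i, so the residue is (73450363/581242376) + ((251087613/7556150888)*sqrt(39))*i.
The factor x**2 - x + 4/3 splits as (x - a)(x - a') with a = (1/2) + ((1/6)*sqrt(39))*i, a' = (1/2) - ((1/6)*sqrt(39))*i. At the order-2 pole a set g(x) = (x - a)^2*f(x) = [(-12*x**2/17 + 2*x/9 + 13/19)/(x - 10/7)**2] / (x - a')^2.
Order-2 pole: residue = g'(a); g'((1/2) + ((1/6)*sqrt(39))*i) = (73450363/581242376) - ((251087613/7556150888)*sqrt(39))*i, so the residue is (73450363/581242376) - ((251087613/7556150888)*sqrt(39))*i.
At the order-2 pole 10/7 set g(x) = (x - (10/7))^2*f(x) = (-12*x**2/17 + 2*x/9 + 13/19)/(x**2 - x + 4/3)**2.
Order-2 pole: residue = g'(a); g'(10/7) = -73450363/290621188, so the residue is -73450363/290621188.
List the singular points by increasing real part (a conjugate pair: the negative imaginary part first).


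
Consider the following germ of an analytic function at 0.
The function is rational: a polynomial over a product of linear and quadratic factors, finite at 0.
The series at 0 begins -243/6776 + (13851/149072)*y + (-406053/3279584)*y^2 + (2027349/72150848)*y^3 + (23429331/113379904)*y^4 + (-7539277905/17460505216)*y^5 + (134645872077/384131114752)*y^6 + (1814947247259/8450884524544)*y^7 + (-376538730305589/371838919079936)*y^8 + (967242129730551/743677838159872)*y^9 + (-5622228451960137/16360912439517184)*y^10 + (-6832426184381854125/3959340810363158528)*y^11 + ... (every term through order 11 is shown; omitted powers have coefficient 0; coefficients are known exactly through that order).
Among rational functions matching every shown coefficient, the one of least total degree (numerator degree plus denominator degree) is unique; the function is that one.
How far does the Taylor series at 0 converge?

The radius of convergence is (1/3)*sqrt(6).

No rational of total degree below 10 reproduces all 12 coefficients; solving the [0/10] Pade equations on them gives f(y) = 11/(14*(y**2 + y/2 - 11/3)**3*(y**2 + y + 2/3)**2), whose expansion matches every shown term.
Denominator factor (y**2 + y + 2/3)^2: discriminant -5/3, complex-conjugate roots (-1/2) + ((1/6)*sqrt(15))*i and (-1/2) - ((1/6)*sqrt(15))*i; poles of order 2, moduli (1/3)*sqrt(6) and (1/3)*sqrt(6).
Denominator factor (y**2 + y/2 - 11/3)^3: discriminant 179/12, real irrational roots -1/4 + (1/12)*sqrt(537) and -1/4 - (1/12)*sqrt(537); poles of order 3, moduli -1/4 + (1/12)*sqrt(537) and 1/4 + (1/12)*sqrt(537).
The radius of convergence is the smallest modulus among the singular points: (1/3)*sqrt(6).


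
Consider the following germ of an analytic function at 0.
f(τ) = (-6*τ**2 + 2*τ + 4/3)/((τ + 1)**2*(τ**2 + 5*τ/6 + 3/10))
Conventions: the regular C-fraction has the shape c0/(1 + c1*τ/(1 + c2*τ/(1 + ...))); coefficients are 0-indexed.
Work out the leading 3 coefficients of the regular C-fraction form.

Taylor coefficients (expand at 0): a_0 = 40/9, a_1 = -1180/81, a_2 = 4120/729.
c0 = a_0 = 40/9. Peel one level at a time: if S = 1 + c*τ/S' with S'(0) = 1, then c is the τ-coefficient of S and S' = c*τ/(S - 1).
S_1 = c0/f = 1 + (59/18)*τ + (341/36)*τ^2 + ...; c1 = 59/18.
S_2 = c1*τ/(S_1 - 1) = 1 + (-341/118)*τ + ...; c2 = -341/118.

The regular C-fraction coefficients are [40/9, 59/18, -341/118].


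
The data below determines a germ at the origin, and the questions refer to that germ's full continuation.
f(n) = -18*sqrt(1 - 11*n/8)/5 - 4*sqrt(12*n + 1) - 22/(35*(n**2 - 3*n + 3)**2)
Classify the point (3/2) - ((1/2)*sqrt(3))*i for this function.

The denominator factor n**2 - 3*n + 3 vanishes at (3/2) - ((1/2)*sqrt(3))*i and appears to the power 2; the numerator there equals -22/35, nonzero, and no other factor vanishes.
The branch terms are analytic at this point.
Hence a pole whose order is the multiplicity, 2.

The point is a pole of order 2.


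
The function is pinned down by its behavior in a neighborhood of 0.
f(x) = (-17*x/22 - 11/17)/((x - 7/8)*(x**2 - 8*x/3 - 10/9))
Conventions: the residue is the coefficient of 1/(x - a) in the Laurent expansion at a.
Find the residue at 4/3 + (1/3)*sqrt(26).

The factor x**2 - 8*x/3 - 10/9 splits as (x - a)(x - a') with a = 4/3 + (1/3)*sqrt(26), a' = 4/3 - (1/3)*sqrt(26). At the order-1 pole a set g(x) = (x - a)*f(x) = [(-17*x/22 - 11/17)/(x - 7/8)] / (x - a').
Simple pole: residue = g(a) at a = 4/3 + (1/3)*sqrt(26), which is -71262/288541 - (118230/3751033)*sqrt(26).

The residue is -71262/288541 - (118230/3751033)*sqrt(26).


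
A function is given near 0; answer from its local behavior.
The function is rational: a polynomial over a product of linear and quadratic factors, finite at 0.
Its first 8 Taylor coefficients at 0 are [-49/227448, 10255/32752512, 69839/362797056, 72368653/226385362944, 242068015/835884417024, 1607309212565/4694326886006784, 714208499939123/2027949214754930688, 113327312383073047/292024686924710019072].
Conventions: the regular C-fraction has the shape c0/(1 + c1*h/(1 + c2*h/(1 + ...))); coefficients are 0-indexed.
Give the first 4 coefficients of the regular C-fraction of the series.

The regular C-fraction coefficients are [-49/227448, 1465/1008, -84837/41020, -3129746627/10067182605].

Taylor coefficients (read off): a_0 = -49/227448, a_1 = 10255/32752512, a_2 = 69839/362797056, a_3 = 72368653/226385362944.
c0 = a_0 = -49/227448. Peel one level at a time: if S = 1 + c*h/S' with S'(0) = 1, then c is the h-coefficient of S and S' = c*h/(S - 1).
S_1 = c0/f = 1 + (1465/1008)*h + (28279/9408)*h^2 + ...; c1 = 1465/1008.
S_2 = c1*h/(S_1 - 1) = 1 + (-84837/41020)*h + (-447106661/695376900)*h^2 + ...; c2 = -84837/41020.
S_3 = c2*h/(S_2 - 1) = 1 + (-3129746627/10067182605)*h + ...; c3 = -3129746627/10067182605.


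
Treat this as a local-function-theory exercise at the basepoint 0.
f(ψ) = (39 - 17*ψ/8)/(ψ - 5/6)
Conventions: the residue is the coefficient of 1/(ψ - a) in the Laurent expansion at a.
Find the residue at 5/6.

At the order-1 pole 5/6 set g(ψ) = (ψ - (5/6))*f(ψ) = 39 - 17*ψ/8.
Simple pole: residue = g(a) at a = 5/6, which is 1787/48.

The residue is 1787/48.


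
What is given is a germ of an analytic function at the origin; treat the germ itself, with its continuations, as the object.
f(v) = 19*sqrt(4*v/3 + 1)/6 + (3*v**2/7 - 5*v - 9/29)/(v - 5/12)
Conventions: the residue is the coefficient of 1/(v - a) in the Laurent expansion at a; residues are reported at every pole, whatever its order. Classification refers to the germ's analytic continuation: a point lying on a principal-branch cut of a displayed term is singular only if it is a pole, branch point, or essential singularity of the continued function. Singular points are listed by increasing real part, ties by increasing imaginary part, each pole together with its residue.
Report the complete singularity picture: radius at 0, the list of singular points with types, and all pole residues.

Radius of convergence at 0: 5/12.
At -3/4: an algebraic (square-root) branch point.
At 5/12: a pole of order 1; residue -7533/3248.

Denominator factor (v - 5/12): pole of order 1 at 5/12, modulus 5/12.
Branch term (19/6)*sqrt(1 - v/(-3/4)): its argument vanishes at v = -3/4, a square-root branch point, modulus 3/4.
The radius of convergence is the smallest modulus among the singular points: 5/12.
The branch term is analytic at 5/12 and contributes nothing to the residue; only the rational part matters.
At the order-1 pole 5/12 set g(v) = (v - (5/12))*(rational part) = 3*v**2/7 - 5*v - 9/29.
Simple pole: residue = g(a) at a = 5/12, which is -7533/3248.
List the singular points by increasing real part (a conjugate pair: the negative imaginary part first).


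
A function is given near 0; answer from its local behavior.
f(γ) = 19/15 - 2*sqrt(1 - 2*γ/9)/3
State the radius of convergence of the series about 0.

Branch term (-2/3)*sqrt(1 - γ/(9/2)): its argument vanishes at γ = 9/2, a square-root branch point, modulus 9/2.
The radius of convergence is the smallest modulus among the singular points: 9/2.

The radius of convergence is 9/2.


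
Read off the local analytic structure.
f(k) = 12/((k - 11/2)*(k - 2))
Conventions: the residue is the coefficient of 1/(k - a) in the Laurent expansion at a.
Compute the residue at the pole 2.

At the order-1 pole 2 set g(k) = (k - (2))*f(k) = 12/(k - 11/2).
Simple pole: residue = g(a) at a = 2, which is -24/7.

The residue is -24/7.


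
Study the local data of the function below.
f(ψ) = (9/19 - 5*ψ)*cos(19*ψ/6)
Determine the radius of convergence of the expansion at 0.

The factor cos(19*ψ/6) is entire and contributes no finite singular point.
The polynomial part has no poles.
No finite singular points: the Taylor series at 0 converges everywhere.

The radius of convergence is infinite.


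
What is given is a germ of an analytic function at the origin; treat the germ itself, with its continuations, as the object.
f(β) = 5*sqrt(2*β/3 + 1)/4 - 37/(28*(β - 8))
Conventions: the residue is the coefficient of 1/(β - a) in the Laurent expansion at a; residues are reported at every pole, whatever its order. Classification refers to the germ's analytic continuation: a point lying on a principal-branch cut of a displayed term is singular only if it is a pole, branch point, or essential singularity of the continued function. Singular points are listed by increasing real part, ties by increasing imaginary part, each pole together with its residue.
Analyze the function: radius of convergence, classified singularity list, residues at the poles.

Denominator factor (β - 8): pole of order 1 at 8, modulus 8.
Branch term (5/4)*sqrt(1 - β/(-3/2)): its argument vanishes at β = -3/2, a square-root branch point, modulus 3/2.
The radius of convergence is the smallest modulus among the singular points: 3/2.
The branch term is analytic at 8 and contributes nothing to the residue; only the rational part matters.
At the order-1 pole 8 set g(β) = (β - (8))*(rational part) = -37/28.
Simple pole: residue = g(a) at a = 8, which is -37/28.
List the singular points by increasing real part (a conjugate pair: the negative imaginary part first).

Radius of convergence at 0: 3/2.
At -3/2: an algebraic (square-root) branch point.
At 8: a pole of order 1; residue -37/28.


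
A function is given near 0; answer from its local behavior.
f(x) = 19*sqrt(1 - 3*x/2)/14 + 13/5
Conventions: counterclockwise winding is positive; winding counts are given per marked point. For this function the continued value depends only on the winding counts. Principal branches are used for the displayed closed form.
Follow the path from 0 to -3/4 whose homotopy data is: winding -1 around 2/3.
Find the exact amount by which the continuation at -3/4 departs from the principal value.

Continued minus principal equals -(19/28)*sqrt(34).

The rational part is single-valued and drops out of the difference; each branch term changes only by its own monodromy.
(19/14)*sqrt(1 - x/(2/3)): winding -1 is odd, the square root flips sign, contributing -2*(19/14)*sqrt(1 - (-3/4)/(2/3)) = -2*(19/14)*sqrt(17/8) = -(19/28)*sqrt(34).
Summing the contributions at x = -3/4 gives -(19/28)*sqrt(34).


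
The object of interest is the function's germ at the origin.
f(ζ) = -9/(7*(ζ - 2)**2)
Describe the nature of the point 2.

The denominator factor ζ - 2 vanishes at 2 and appears to the power 2; the numerator there equals -9/7, nonzero, and no other factor vanishes.
Hence a pole whose order is the multiplicity, 2.

The point is a pole of order 2.


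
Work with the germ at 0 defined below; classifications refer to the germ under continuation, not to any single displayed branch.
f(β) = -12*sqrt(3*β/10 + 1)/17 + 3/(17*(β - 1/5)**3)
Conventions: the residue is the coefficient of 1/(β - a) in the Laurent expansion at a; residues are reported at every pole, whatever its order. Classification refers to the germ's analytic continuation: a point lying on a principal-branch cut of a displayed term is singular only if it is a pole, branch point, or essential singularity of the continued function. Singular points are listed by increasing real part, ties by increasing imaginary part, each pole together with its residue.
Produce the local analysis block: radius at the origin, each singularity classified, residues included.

Denominator factor (β - 1/5)^3: pole of order 3 at 1/5, modulus 1/5.
Branch term (-12/17)*sqrt(1 - β/(-10/3)): its argument vanishes at β = -10/3, a square-root branch point, modulus 10/3.
The radius of convergence is the smallest modulus among the singular points: 1/5.
The branch term is analytic at 1/5 and contributes nothing to the residue; only the rational part matters.
At the order-3 pole 1/5 set g(β) = (β - (1/5))^3*(rational part) = 3/17.
Order-3 pole: residue = g''(a)/2; g''(1/5) = 0, so the residue is 0.
List the singular points by increasing real part (a conjugate pair: the negative imaginary part first).

Radius of convergence at 0: 1/5.
At -10/3: an algebraic (square-root) branch point.
At 1/5: a pole of order 3; residue 0.


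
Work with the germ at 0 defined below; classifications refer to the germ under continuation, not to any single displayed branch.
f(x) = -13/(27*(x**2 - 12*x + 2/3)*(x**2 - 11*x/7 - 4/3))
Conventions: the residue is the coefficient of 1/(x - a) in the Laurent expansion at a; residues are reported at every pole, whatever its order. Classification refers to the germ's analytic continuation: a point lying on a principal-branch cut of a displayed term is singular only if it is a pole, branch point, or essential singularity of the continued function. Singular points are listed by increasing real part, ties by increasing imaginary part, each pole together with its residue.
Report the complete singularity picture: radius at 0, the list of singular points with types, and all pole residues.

Radius of convergence at 0: 6 - (1/3)*sqrt(318).
At 11/14 - (1/42)*sqrt(3441): a pole of order 1; residue 6643/459828 + (55237/527422716)*sqrt(3441).
At 6 - (1/3)*sqrt(318): a pole of order 1; residue -6643/459828 - (91/114957)*sqrt(318).
At 11/14 + (1/42)*sqrt(3441): a pole of order 1; residue 6643/459828 - (55237/527422716)*sqrt(3441).
At 6 + (1/3)*sqrt(318): a pole of order 1; residue -6643/459828 + (91/114957)*sqrt(318).


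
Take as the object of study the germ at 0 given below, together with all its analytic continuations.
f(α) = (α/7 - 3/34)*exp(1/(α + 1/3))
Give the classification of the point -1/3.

The point is an essential singularity.

The exponent 1/(α - (-1/3)) has a pole at -1/3, so exp(1/(α - (-1/3))) takes every nonzero value near it: an essential singularity (not a pole of any order).


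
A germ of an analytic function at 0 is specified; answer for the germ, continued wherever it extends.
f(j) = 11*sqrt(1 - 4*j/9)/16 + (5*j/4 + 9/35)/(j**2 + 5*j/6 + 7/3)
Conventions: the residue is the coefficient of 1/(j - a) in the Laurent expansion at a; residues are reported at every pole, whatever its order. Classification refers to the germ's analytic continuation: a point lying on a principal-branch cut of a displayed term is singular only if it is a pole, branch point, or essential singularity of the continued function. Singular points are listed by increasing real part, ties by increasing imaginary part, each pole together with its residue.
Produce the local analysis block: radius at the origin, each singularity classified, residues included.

Denominator factor (j**2 + 5*j/6 + 7/3): discriminant -311/36, complex-conjugate roots (-5/12) + ((1/12)*sqrt(311))*i and (-5/12) - ((1/12)*sqrt(311))*i; poles of order 1, moduli (1/3)*sqrt(21) and (1/3)*sqrt(21).
Branch term (11/16)*sqrt(1 - j/(9/4)): its argument vanishes at j = 9/4, a square-root branch point, modulus 9/4.
The radius of convergence is the smallest modulus among the singular points: (1/3)*sqrt(21).
The branch term is analytic at (-5/12) - ((1/12)*sqrt(311))*i and contributes nothing to the residue; only the rational part matters.
The factor j**2 + 5*j/6 + 7/3 splits as (j - a)(j - a') with a = (-5/12) - ((1/12)*sqrt(311))*i, a' = (-5/12) + ((1/12)*sqrt(311))*i. At the order-1 pole a set g(j) = (j - a)*(rational part) = [5*j/4 + 9/35] / (j - a').
Simple pole: residue = g(a) at a = (-5/12) - ((1/12)*sqrt(311))*i, which is (5/8) - ((443/87080)*sqrt(311))*i.
The branch term is analytic at (-5/12) + ((1/12)*sqrt(311))*i and contributes nothing to the residue; only the rational part matters.
The factor j**2 + 5*j/6 + 7/3 splits as (j - a)(j - a') with a = (-5/12) + ((1/12)*sqrt(311))*i, a' = (-5/12) - ((1/12)*sqrt(311))*i. At the order-1 pole a set g(j) = (j - a)*(rational part) = [5*j/4 + 9/35] / (j - a').
Simple pole: residue = g(a) at a = (-5/12) + ((1/12)*sqrt(311))*i, which is (5/8) + ((443/87080)*sqrt(311))*i.
List the singular points by increasing real part (a conjugate pair: the negative imaginary part first).

Radius of convergence at 0: (1/3)*sqrt(21).
At (-5/12) - ((1/12)*sqrt(311))*i: a pole of order 1; residue (5/8) - ((443/87080)*sqrt(311))*i.
At (-5/12) + ((1/12)*sqrt(311))*i: a pole of order 1; residue (5/8) + ((443/87080)*sqrt(311))*i.
At 9/4: an algebraic (square-root) branch point.


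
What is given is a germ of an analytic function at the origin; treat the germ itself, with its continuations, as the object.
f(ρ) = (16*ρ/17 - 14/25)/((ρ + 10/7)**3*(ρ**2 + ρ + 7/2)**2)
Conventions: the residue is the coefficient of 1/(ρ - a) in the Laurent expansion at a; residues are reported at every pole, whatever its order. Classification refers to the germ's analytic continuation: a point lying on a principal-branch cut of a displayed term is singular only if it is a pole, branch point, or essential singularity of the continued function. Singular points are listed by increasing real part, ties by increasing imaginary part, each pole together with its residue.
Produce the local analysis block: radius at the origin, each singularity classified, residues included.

Radius of convergence at 0: 10/7.
At -10/7: a pole of order 3; residue 1832904192/50724390925.
At (-1/2) - ((1/2)*sqrt(13))*i: a pole of order 2; residue (-916452096/50724390925) + ((6231928584/862314645725)*sqrt(13))*i.
At (-1/2) + ((1/2)*sqrt(13))*i: a pole of order 2; residue (-916452096/50724390925) - ((6231928584/862314645725)*sqrt(13))*i.

Denominator factor (ρ + 10/7)^3: pole of order 3 at -10/7, modulus 10/7.
Denominator factor (ρ**2 + ρ + 7/2)^2: discriminant -13, complex-conjugate roots (-1/2) + ((1/2)*sqrt(13))*i and (-1/2) - ((1/2)*sqrt(13))*i; poles of order 2, moduli (1/2)*sqrt(14) and (1/2)*sqrt(14).
The radius of convergence is the smallest modulus among the singular points: 10/7.
At the order-3 pole -10/7 set g(ρ) = (ρ - (-10/7))^3*f(ρ) = (16*ρ/17 - 14/25)/(ρ**2 + ρ + 7/2)**2.
Order-3 pole: residue = g''(a)/2; g''(-10/7) = 3665808384/50724390925, so the residue is 1832904192/50724390925.
The factor ρ**2 + ρ + 7/2 splits as (ρ - a)(ρ - a') with a = (-1/2) - ((1/2)*sqrt(13))*i, a' = (-1/2) + ((1/2)*sqrt(13))*i. At the order-2 pole a set g(ρ) = (ρ - a)^2*f(ρ) = [(16*ρ/17 - 14/25)/(ρ + 10/7)**3] / (ρ - a')^2.
Order-2 pole: residue = g'(a); g'((-1/2) - ((1/2)*sqrt(13))*i) = (-916452096/50724390925) + ((6231928584/862314645725)*sqrt(13))*i, so the residue is (-916452096/50724390925) + ((6231928584/862314645725)*sqrt(13))*i.
The factor ρ**2 + ρ + 7/2 splits as (ρ - a)(ρ - a') with a = (-1/2) + ((1/2)*sqrt(13))*i, a' = (-1/2) - ((1/2)*sqrt(13))*i. At the order-2 pole a set g(ρ) = (ρ - a)^2*f(ρ) = [(16*ρ/17 - 14/25)/(ρ + 10/7)**3] / (ρ - a')^2.
Order-2 pole: residue = g'(a); g'((-1/2) + ((1/2)*sqrt(13))*i) = (-916452096/50724390925) - ((6231928584/862314645725)*sqrt(13))*i, so the residue is (-916452096/50724390925) - ((6231928584/862314645725)*sqrt(13))*i.
List the singular points by increasing real part (a conjugate pair: the negative imaginary part first).


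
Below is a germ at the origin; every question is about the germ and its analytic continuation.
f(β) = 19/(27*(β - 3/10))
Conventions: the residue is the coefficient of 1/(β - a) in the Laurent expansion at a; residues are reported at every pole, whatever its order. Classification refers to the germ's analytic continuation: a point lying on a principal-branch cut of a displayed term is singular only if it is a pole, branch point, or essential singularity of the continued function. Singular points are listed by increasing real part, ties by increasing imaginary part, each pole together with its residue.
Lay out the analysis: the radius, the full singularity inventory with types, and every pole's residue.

Radius of convergence at 0: 3/10.
At 3/10: a pole of order 1; residue 19/27.

Denominator factor (β - 3/10): pole of order 1 at 3/10, modulus 3/10.
The radius of convergence is the smallest modulus among the singular points: 3/10.
At the order-1 pole 3/10 set g(β) = (β - (3/10))*f(β) = 19/27.
Simple pole: residue = g(a) at a = 3/10, which is 19/27.


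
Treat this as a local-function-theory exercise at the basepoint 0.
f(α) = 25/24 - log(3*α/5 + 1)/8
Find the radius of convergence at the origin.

Branch term (-1/8)*log(1 - α/(-5/3)): its argument vanishes at α = -5/3, a logarithmic branch point, modulus 5/3.
The radius of convergence is the smallest modulus among the singular points: 5/3.

The radius of convergence is 5/3.


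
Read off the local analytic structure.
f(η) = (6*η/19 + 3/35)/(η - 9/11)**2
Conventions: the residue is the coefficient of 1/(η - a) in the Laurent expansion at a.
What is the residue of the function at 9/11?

The residue is 6/19.

At the order-2 pole 9/11 set g(η) = (η - (9/11))^2*f(η) = 6*η/19 + 3/35.
Order-2 pole: residue = g'(a); g'(9/11) = 6/19, so the residue is 6/19.


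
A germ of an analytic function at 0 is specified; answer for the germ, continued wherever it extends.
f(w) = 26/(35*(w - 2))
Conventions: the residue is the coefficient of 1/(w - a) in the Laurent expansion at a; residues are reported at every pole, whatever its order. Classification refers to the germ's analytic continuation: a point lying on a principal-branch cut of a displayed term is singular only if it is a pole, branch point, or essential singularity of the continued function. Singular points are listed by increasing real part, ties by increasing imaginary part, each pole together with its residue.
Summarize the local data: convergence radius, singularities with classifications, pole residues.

Radius of convergence at 0: 2.
At 2: a pole of order 1; residue 26/35.

Denominator factor (w - 2): pole of order 1 at 2, modulus 2.
The radius of convergence is the smallest modulus among the singular points: 2.
At the order-1 pole 2 set g(w) = (w - (2))*f(w) = 26/35.
Simple pole: residue = g(a) at a = 2, which is 26/35.


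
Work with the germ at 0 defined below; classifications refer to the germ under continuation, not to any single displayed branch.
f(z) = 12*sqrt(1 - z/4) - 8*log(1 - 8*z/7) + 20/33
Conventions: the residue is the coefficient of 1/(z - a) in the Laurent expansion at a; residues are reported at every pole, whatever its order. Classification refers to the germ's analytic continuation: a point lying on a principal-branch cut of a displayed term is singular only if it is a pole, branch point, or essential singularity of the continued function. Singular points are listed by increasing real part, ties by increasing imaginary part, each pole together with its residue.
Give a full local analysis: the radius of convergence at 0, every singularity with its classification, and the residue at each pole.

Branch term (-8)*log(1 - z/(7/8)): its argument vanishes at z = 7/8, a logarithmic branch point, modulus 7/8.
Branch term (12)*sqrt(1 - z/(4)): its argument vanishes at z = 4, a square-root branch point, modulus 4.
The radius of convergence is the smallest modulus among the singular points: 7/8.
List the singular points by increasing real part (a conjugate pair: the negative imaginary part first).

Radius of convergence at 0: 7/8.
At 7/8: a logarithmic branch point.
At 4: an algebraic (square-root) branch point.


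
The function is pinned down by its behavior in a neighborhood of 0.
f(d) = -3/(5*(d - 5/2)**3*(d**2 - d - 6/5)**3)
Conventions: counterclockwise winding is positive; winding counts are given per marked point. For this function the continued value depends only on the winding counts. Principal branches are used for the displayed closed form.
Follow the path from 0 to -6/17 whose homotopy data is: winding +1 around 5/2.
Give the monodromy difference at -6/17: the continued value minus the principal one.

Continued minus principal equals 0.

The function is rational, hence single-valued: continuing it around any pole returns the same value, so the difference is 0.


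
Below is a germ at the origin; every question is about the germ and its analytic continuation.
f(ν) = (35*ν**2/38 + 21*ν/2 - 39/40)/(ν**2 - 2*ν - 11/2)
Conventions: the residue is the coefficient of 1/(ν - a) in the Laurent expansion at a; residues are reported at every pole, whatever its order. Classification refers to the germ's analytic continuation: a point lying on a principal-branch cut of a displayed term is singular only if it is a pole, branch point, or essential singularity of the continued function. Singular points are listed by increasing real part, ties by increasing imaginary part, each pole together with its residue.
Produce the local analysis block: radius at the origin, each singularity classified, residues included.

Denominator factor (ν**2 - 2*ν - 11/2): discriminant 26, real irrational roots 1 + (1/2)*sqrt(26) and 1 - (1/2)*sqrt(26); poles of order 1, moduli 1 + (1/2)*sqrt(26) and -1 + (1/2)*sqrt(26).
The radius of convergence is the smallest modulus among the singular points: -1 + (1/2)*sqrt(26).
The factor ν**2 - 2*ν - 11/2 splits as (ν - a)(ν - a') with a = 1 - (1/2)*sqrt(26), a' = 1 + (1/2)*sqrt(26). At the order-1 pole a set g(ν) = (ν - a)*f(ν) = [35*ν**2/38 + 21*ν/2 - 39/40] / (ν - a').
Simple pole: residue = g(a) at a = 1 - (1/2)*sqrt(26), which is 469/76 - (12489/19760)*sqrt(26).
The factor ν**2 - 2*ν - 11/2 splits as (ν - a)(ν - a') with a = 1 + (1/2)*sqrt(26), a' = 1 - (1/2)*sqrt(26). At the order-1 pole a set g(ν) = (ν - a)*f(ν) = [35*ν**2/38 + 21*ν/2 - 39/40] / (ν - a').
Simple pole: residue = g(a) at a = 1 + (1/2)*sqrt(26), which is 469/76 + (12489/19760)*sqrt(26).
List the singular points by increasing real part (a conjugate pair: the negative imaginary part first).

Radius of convergence at 0: -1 + (1/2)*sqrt(26).
At 1 - (1/2)*sqrt(26): a pole of order 1; residue 469/76 - (12489/19760)*sqrt(26).
At 1 + (1/2)*sqrt(26): a pole of order 1; residue 469/76 + (12489/19760)*sqrt(26).
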